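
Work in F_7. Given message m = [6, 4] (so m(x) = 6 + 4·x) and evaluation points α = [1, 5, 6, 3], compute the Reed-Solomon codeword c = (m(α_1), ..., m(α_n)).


c = [3, 5, 2, 4]

Message polynomial: m(x) = 6 + 4·x (mod 7).
For each evaluation point α_i, compute m(α_i) mod 7:
  α_1 = 1: Horner steps 4 → 3, so m(1) = 3.
  α_2 = 5: Horner steps 4 → 5, so m(5) = 5.
  α_3 = 6: Horner steps 4 → 2, so m(6) = 2.
  α_4 = 3: Horner steps 4 → 4, so m(3) = 4.
Codeword c = [3, 5, 2, 4] ∈ F_7^4.


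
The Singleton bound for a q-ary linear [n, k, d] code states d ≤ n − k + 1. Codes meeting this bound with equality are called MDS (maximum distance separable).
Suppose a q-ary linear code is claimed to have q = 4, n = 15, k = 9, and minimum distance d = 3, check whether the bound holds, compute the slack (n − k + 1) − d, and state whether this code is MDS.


Singleton RHS = n − k + 1 = 7, slack = 4, bound satisfied, not MDS.

Singleton bound: d ≤ n − k + 1.
Here n = 15, k = 9, so n − k + 1 = 7.
Given d = 3, check d ≤ 7: YES.
Slack = (n − k + 1) − d = 4.
The code is NOT MDS (slack = 4 > 0).
Description: the claimed parameters are [15, 9, 3]_4; such a code would be non-MDS.


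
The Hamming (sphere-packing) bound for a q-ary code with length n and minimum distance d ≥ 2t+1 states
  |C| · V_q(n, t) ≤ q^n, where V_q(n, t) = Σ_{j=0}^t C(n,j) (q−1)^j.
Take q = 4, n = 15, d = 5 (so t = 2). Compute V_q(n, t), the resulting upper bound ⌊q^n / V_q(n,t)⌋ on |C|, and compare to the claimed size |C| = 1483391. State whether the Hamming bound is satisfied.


V_q(n, t) = 991, q^n = 1073741824, Hamming bound = 1083493, |C| = 1483391 > bound (violated).

Step 1: Compute V_q(n, t) = Σ_{j=0}^2 C(n, j) (q−1)^j.
  j = 0: C(15,0)·(3)^0 = 1·1 = 1.
  j = 1: C(15,1)·(3)^1 = 15·3 = 45.
  j = 2: C(15,2)·(3)^2 = 105·9 = 945.
  V_q(n, t) = 1 + 45 + 945 = 991.
Step 2: q^n = 4^15 = 1073741824.
Step 3: Hamming bound ⌊q^n / V_q(n,t)⌋ = ⌊1073741824/991⌋ = 1083493.
Step 4: Compare |C| = 1483391 to 1083493: violated.
The claimed |C| lies above the Hamming bound, so no 4-ary code of length 15 with d ≥ 5 can have 1483391 codewords.


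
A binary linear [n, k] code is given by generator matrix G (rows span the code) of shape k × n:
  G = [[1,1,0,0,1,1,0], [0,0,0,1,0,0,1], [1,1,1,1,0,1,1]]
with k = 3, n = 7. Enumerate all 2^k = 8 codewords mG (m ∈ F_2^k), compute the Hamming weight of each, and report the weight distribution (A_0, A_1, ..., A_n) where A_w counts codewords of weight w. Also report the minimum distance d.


Weight distribution: A_0 = 1, A_2 = 2, A_4 = 3, A_6 = 2. Minimum distance d = 2.

Enumerate all 2^3 = 8 messages m ∈ F_2^3.
For each, compute codeword c = mG in F_2^7, then tally its weight.
  m = 000 → c = 0000000, weight = 0.
  m = 100 → c = 1100110, weight = 4.
  m = 010 → c = 0001001, weight = 2.
  m = 110 → c = 1101111, weight = 6.
  m = 001 → c = 1111011, weight = 6.
  m = 101 → c = 0011101, weight = 4.
  m = 011 → c = 1110010, weight = 4.
  m = 111 → c = 0010100, weight = 2.
Tally weights:
  weight 0: 1 codewords.
  weight 2: 2 codewords.
  weight 4: 3 codewords.
  weight 6: 2 codewords.
Minimum distance d = smallest w > 0 with A_w > 0 = 2.
Sanity: Σ A_w = 8 = 2^3 = 8 ✓.


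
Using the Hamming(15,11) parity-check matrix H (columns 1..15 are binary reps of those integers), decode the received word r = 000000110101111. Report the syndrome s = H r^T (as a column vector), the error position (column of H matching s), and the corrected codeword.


s = (0, 1, 0, 1)^T, error position = 5, corrected codeword c = 000010110101111

Compute s = H r^T mod 2 one row at a time:
  s_1 = 1 + 0 + 1 + 0 + 1 + 1 + 1 + 1 = 6 ≡ 0 (mod 2).
  s_2 = 0 + 0 + 0 + 1 + 1 + 1 + 1 + 1 = 5 ≡ 1 (mod 2).
  s_3 = 0 + 0 + 0 + 1 + 1 + 0 + 1 + 1 = 4 ≡ 0 (mod 2).
  s_4 = 0 + 0 + 0 + 1 + 0 + 0 + 1 + 1 = 3 ≡ 1 (mod 2).
s = (0, 1, 0, 1)^T — this equals column 5 of H (binary 0101), so error is at position 5.
Correct: flip bit 5 of r = 000000110101111 to get c = 000010110101111.


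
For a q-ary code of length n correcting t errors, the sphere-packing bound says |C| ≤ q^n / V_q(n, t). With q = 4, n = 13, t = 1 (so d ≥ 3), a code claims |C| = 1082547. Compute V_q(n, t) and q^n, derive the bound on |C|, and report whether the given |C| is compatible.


V_q(n, t) = 40, q^n = 67108864, Hamming bound = 1677721, |C| = 1082547 ≤ bound (satisfied).

Step 1: Compute V_q(n, t) = Σ_{j=0}^1 C(n, j) (q−1)^j.
  j = 0: C(13,0)·(3)^0 = 1·1 = 1.
  j = 1: C(13,1)·(3)^1 = 13·3 = 39.
  V_q(n, t) = 1 + 39 = 40.
Step 2: q^n = 4^13 = 67108864.
Step 3: Hamming bound ⌊q^n / V_q(n,t)⌋ = ⌊67108864/40⌋ = 1677721.
Step 4: Compare |C| = 1082547 to 1677721: satisfied.
The claimed |C| lies below the Hamming bound.


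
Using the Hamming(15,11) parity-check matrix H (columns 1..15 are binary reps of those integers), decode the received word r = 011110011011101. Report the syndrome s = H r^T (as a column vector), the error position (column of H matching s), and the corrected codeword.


s = (0, 1, 0, 0)^T, error position = 4, corrected codeword c = 011010011011101

Compute s = H r^T mod 2 one row at a time:
  s_1 = 1 + 1 + 0 + 1 + 1 + 1 + 0 + 1 = 6 ≡ 0 (mod 2).
  s_2 = 1 + 1 + 0 + 0 + 1 + 1 + 0 + 1 = 5 ≡ 1 (mod 2).
  s_3 = 1 + 1 + 0 + 0 + 0 + 1 + 0 + 1 = 4 ≡ 0 (mod 2).
  s_4 = 0 + 1 + 1 + 0 + 1 + 1 + 1 + 1 = 6 ≡ 0 (mod 2).
s = (0, 1, 0, 0)^T — this equals column 4 of H (binary 0100), so error is at position 4.
Correct: flip bit 4 of r = 011110011011101 to get c = 011010011011101.


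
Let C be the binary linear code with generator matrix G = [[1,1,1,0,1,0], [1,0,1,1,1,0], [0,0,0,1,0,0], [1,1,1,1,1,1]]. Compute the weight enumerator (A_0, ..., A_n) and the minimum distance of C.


Weight distribution: A_0 = 1, A_1 = 3, A_2 = 3, A_3 = 2, A_4 = 3, A_5 = 3, A_6 = 1. Minimum distance d = 1.

Enumerate all 2^4 = 16 messages m ∈ F_2^4.
For each, compute codeword c = mG in F_2^6, then tally its weight.
  m = 0000 → c = 000000, weight = 0.
  m = 1000 → c = 111010, weight = 4.
  m = 0100 → c = 101110, weight = 4.
  m = 1100 → c = 010100, weight = 2.
  m = 0010 → c = 000100, weight = 1.
  m = 1010 → c = 111110, weight = 5.
  m = 0110 → c = 101010, weight = 3.
  m = 1110 → c = 010000, weight = 1.
  m = 0001 → c = 111111, weight = 6.
  m = 1001 → c = 000101, weight = 2.
  m = 0101 → c = 010001, weight = 2.
  m = 1101 → c = 101011, weight = 4.
  m = 0011 → c = 111011, weight = 5.
  m = 1011 → c = 000001, weight = 1.
  m = 0111 → c = 010101, weight = 3.
  m = 1111 → c = 101111, weight = 5.
Tally weights:
  weight 0: 1 codewords.
  weight 1: 3 codewords.
  weight 2: 3 codewords.
  weight 3: 2 codewords.
  weight 4: 3 codewords.
  weight 5: 3 codewords.
  weight 6: 1 codewords.
Minimum distance d = smallest w > 0 with A_w > 0 = 1.
Sanity: Σ A_w = 16 = 2^4 = 16 ✓.


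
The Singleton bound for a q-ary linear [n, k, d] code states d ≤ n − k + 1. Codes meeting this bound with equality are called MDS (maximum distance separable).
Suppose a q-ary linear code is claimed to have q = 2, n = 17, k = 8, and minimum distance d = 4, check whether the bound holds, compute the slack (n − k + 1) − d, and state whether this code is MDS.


Singleton RHS = n − k + 1 = 10, slack = 6, bound satisfied, not MDS.

Singleton bound: d ≤ n − k + 1.
Here n = 17, k = 8, so n − k + 1 = 10.
Given d = 4, check d ≤ 10: YES.
Slack = (n − k + 1) − d = 6.
The code is NOT MDS (slack = 6 > 0).
Description: the claimed parameters are [17, 8, 4]_2; such a code would be non-MDS.


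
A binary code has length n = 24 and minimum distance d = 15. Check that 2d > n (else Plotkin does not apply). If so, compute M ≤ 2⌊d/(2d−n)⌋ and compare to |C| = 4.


Plotkin bound M ≤ 4; given |C| = 4 ≤ bound (satisfied).

Check applicability: 2d = 30, n = 24.
2d − n = 6 > 0, so Plotkin applies.
Compute d/(2d−n) = 15/6 ≈ 2.5000.
⌊d/(2d−n)⌋ = 2.
Plotkin bound: M ≤ 2·2 = 4.
Given |C| = 4, check: satisfied.
This |C| is at the Plotkin bound.


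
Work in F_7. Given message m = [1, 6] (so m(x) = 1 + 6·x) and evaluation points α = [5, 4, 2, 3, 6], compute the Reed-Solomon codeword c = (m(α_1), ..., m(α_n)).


c = [3, 4, 6, 5, 2]

Message polynomial: m(x) = 1 + 6·x (mod 7).
For each evaluation point α_i, compute m(α_i) mod 7:
  α_1 = 5: Horner steps 6 → 3, so m(5) = 3.
  α_2 = 4: Horner steps 6 → 4, so m(4) = 4.
  α_3 = 2: Horner steps 6 → 6, so m(2) = 6.
  α_4 = 3: Horner steps 6 → 5, so m(3) = 5.
  α_5 = 6: Horner steps 6 → 2, so m(6) = 2.
Codeword c = [3, 4, 6, 5, 2] ∈ F_7^5.


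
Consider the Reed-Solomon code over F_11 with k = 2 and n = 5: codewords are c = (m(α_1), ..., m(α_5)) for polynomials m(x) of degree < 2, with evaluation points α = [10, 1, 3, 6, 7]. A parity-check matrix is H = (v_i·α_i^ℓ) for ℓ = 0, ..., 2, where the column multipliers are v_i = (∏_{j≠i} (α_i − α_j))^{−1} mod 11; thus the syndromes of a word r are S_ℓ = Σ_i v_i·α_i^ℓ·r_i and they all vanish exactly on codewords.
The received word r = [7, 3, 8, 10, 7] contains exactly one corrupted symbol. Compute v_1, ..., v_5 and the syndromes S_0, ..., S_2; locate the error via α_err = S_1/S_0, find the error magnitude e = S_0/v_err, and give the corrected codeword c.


S = (8, 3, 8), error at position 1, error magnitude e = 9, c = [9, 3, 8, 10, 7].

Step 1: column multipliers v_i = (∏_{j≠i}(α_i − α_j))^{−1} mod 11.
  i = 1 (α = 10): (10−1)(10−3)(10−6)(10−7) = 9·7·4·3 = 756 ≡ 8, so v_1 = 8^{−1} = 7 (mod 11).
  i = 2 (α = 1): (1−10)(1−3)(1−6)(1−7) = (−9)·(−2)·(−5)·(−6) = 540 ≡ 1, so v_2 = 1^{−1} = 1 (mod 11).
  i = 3 (α = 3): (3−10)(3−1)(3−6)(3−7) = (−7)·2·(−3)·(−4) = −168 ≡ 8, so v_3 = 8^{−1} = 7 (mod 11).
  i = 4 (α = 6): (6−10)(6−1)(6−3)(6−7) = (−4)·5·3·(−1) = 60 ≡ 5, so v_4 = 5^{−1} = 9 (mod 11).
  i = 5 (α = 7): (7−10)(7−1)(7−3)(7−6) = (−3)·6·4·1 = −72 ≡ 5, so v_5 = 5^{−1} = 9 (mod 11).
  v = [7, 1, 7, 9, 9].
Step 2: syndromes of r = [7, 3, 8, 10, 7] (all sums mod 11).
  S_0 = Σ v_i r_i = 7·7 + 1·3 + 7·8 + 9·10 + 9·7 = 261 ≡ 8.
  S_1 = Σ v_i α_i r_i = 7·10·7 + 1·1·3 + 7·3·8 + 9·6·10 + 9·7·7 = 1642 ≡ 3.
  α_i^2 mod 11 = [1, 1, 9, 3, 5].
  S_2 = Σ v_i α_i^2 r_i = 7·1·7 + 1·1·3 + 7·9·8 + 9·3·10 + 9·5·7 = 1141 ≡ 8.
  S = (8, 3, 8) ≠ 0, so r is not a codeword (an error is present).
Step 3: locate the error. For a single error e at position i, S_ℓ = v_i·e·α_i^ℓ, so α_err = S_1/S_0.
  S_0^{−1} = 8^{−1} = 7 (mod 11), so α_err = 3·7 = 21 ≡ 10 = α_1. Error position i = 1.
  Consistency check: S_2/S_1 = 8·4 = 32 ≡ 10 = α_err ✓ (single-error assumption holds).
Step 4: error magnitude e = S_0/v_1 = S_0·∏_{j≠1}(α_1 − α_j) = 8·8 = 64 ≡ 9 (mod 11).
Step 5: correct position 1: c_1 = r_1 − e = 7 − 9 ≡ 9 (mod 11). Hence c = [9, 3, 8, 10, 7].
  Check: interpolating c through the α_i gives m(x) = 6 + 8·x (degree < 2) with m(α_i) = c_i for every i, so c is indeed a codeword.


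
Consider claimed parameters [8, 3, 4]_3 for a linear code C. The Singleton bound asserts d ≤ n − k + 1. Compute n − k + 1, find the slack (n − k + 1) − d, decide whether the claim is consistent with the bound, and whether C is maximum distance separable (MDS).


Singleton RHS = n − k + 1 = 6, slack = 2, bound satisfied, not MDS.

Singleton bound: d ≤ n − k + 1.
Here n = 8, k = 3, so n − k + 1 = 6.
Given d = 4, check d ≤ 6: YES.
Slack = (n − k + 1) − d = 2.
The code is NOT MDS (slack = 2 > 0).
Description: the claimed parameters are [8, 3, 4]_3; such a code would be non-MDS.


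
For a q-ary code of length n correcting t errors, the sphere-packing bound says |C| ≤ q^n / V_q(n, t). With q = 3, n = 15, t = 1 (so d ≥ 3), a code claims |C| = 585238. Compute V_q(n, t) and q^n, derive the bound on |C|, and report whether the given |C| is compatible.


V_q(n, t) = 31, q^n = 14348907, Hamming bound = 462867, |C| = 585238 > bound (violated).

Step 1: Compute V_q(n, t) = Σ_{j=0}^1 C(n, j) (q−1)^j.
  j = 0: C(15,0)·(2)^0 = 1·1 = 1.
  j = 1: C(15,1)·(2)^1 = 15·2 = 30.
  V_q(n, t) = 1 + 30 = 31.
Step 2: q^n = 3^15 = 14348907.
Step 3: Hamming bound ⌊q^n / V_q(n,t)⌋ = ⌊14348907/31⌋ = 462867.
Step 4: Compare |C| = 585238 to 462867: violated.
The claimed |C| lies above the Hamming bound, so no 3-ary code of length 15 with d ≥ 3 can have 585238 codewords.


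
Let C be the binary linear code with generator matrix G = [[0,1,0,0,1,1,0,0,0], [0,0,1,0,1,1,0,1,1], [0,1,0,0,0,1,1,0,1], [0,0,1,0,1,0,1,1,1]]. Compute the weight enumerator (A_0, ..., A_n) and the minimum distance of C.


Weight distribution: A_0 = 1, A_2 = 3, A_3 = 4, A_4 = 3, A_5 = 4, A_6 = 1. Minimum distance d = 2.

Enumerate all 2^4 = 16 messages m ∈ F_2^4.
For each, compute codeword c = mG in F_2^9, then tally its weight.
  m = 0000 → c = 000000000, weight = 0.
  m = 1000 → c = 010011000, weight = 3.
  m = 0100 → c = 001011011, weight = 5.
  m = 1100 → c = 011000011, weight = 4.
  m = 0010 → c = 010001101, weight = 4.
  m = 1010 → c = 000010101, weight = 3.
  m = 0110 → c = 011010110, weight = 5.
  m = 1110 → c = 001001110, weight = 4.
  m = 0001 → c = 001010111, weight = 5.
  m = 1001 → c = 011001111, weight = 6.
  m = 0101 → c = 000001100, weight = 2.
  m = 1101 → c = 010010100, weight = 3.
  m = 0011 → c = 011011010, weight = 5.
  m = 1011 → c = 001000010, weight = 2.
  m = 0111 → c = 010000001, weight = 2.
  m = 1111 → c = 000011001, weight = 3.
Tally weights:
  weight 0: 1 codewords.
  weight 2: 3 codewords.
  weight 3: 4 codewords.
  weight 4: 3 codewords.
  weight 5: 4 codewords.
  weight 6: 1 codewords.
Minimum distance d = smallest w > 0 with A_w > 0 = 2.
Sanity: Σ A_w = 16 = 2^4 = 16 ✓.


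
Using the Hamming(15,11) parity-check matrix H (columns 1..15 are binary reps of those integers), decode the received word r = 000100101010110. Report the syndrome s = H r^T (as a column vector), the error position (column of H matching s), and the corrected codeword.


s = (0, 0, 1, 0)^T, error position = 2, corrected codeword c = 010100101010110

Compute s = H r^T mod 2 one row at a time:
  s_1 = 0 + 1 + 0 + 1 + 0 + 1 + 1 + 0 = 4 ≡ 0 (mod 2).
  s_2 = 1 + 0 + 0 + 1 + 0 + 1 + 1 + 0 = 4 ≡ 0 (mod 2).
  s_3 = 0 + 0 + 0 + 1 + 0 + 1 + 1 + 0 = 3 ≡ 1 (mod 2).
  s_4 = 0 + 0 + 0 + 1 + 1 + 1 + 1 + 0 = 4 ≡ 0 (mod 2).
s = (0, 0, 1, 0)^T — this equals column 2 of H (binary 0010), so error is at position 2.
Correct: flip bit 2 of r = 000100101010110 to get c = 010100101010110.


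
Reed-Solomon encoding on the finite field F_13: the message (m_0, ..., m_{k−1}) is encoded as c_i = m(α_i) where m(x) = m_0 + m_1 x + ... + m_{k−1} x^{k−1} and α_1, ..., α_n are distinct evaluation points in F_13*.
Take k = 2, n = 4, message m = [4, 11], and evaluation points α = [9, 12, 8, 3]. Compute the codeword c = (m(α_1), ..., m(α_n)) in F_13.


c = [12, 6, 1, 11]

Message polynomial: m(x) = 4 + 11·x (mod 13).
For each evaluation point α_i, compute m(α_i) mod 13:
  α_1 = 9: Horner steps 11 → 12, so m(9) = 12.
  α_2 = 12: Horner steps 11 → 6, so m(12) = 6.
  α_3 = 8: Horner steps 11 → 1, so m(8) = 1.
  α_4 = 3: Horner steps 11 → 11, so m(3) = 11.
Codeword c = [12, 6, 1, 11] ∈ F_13^4.


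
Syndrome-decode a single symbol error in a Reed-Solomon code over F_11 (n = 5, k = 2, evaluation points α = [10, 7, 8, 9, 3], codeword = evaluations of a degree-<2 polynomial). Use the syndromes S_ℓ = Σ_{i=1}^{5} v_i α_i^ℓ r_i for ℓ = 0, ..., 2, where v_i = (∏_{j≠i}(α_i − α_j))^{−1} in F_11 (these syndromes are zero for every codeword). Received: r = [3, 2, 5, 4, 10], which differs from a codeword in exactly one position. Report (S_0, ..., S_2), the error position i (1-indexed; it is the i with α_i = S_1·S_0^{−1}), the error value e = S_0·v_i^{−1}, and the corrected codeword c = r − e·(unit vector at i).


S = (2, 3, 10), error at position 2, error magnitude e = 7, c = [3, 6, 5, 4, 10].

Step 1: column multipliers v_i = (∏_{j≠i}(α_i − α_j))^{−1} mod 11.
  i = 1 (α = 10): (10−7)(10−8)(10−9)(10−3) = 3·2·1·7 = 42 ≡ 9, so v_1 = 9^{−1} = 5 (mod 11).
  i = 2 (α = 7): (7−10)(7−8)(7−9)(7−3) = (−3)·(−1)·(−2)·4 = −24 ≡ 9, so v_2 = 9^{−1} = 5 (mod 11).
  i = 3 (α = 8): (8−10)(8−7)(8−9)(8−3) = (−2)·1·(−1)·5 = 10 ≡ 10, so v_3 = 10^{−1} = 10 (mod 11).
  i = 4 (α = 9): (9−10)(9−7)(9−8)(9−3) = (−1)·2·1·6 = −12 ≡ 10, so v_4 = 10^{−1} = 10 (mod 11).
  i = 5 (α = 3): (3−10)(3−7)(3−8)(3−9) = (−7)·(−4)·(−5)·(−6) = 840 ≡ 4, so v_5 = 4^{−1} = 3 (mod 11).
  v = [5, 5, 10, 10, 3].
Step 2: syndromes of r = [3, 2, 5, 4, 10] (all sums mod 11).
  S_0 = Σ v_i r_i = 5·3 + 5·2 + 10·5 + 10·4 + 3·10 = 145 ≡ 2.
  S_1 = Σ v_i α_i r_i = 5·10·3 + 5·7·2 + 10·8·5 + 10·9·4 + 3·3·10 = 1070 ≡ 3.
  α_i^2 mod 11 = [1, 5, 9, 4, 9].
  S_2 = Σ v_i α_i^2 r_i = 5·1·3 + 5·5·2 + 10·9·5 + 10·4·4 + 3·9·10 = 945 ≡ 10.
  S = (2, 3, 10) ≠ 0, so r is not a codeword (an error is present).
Step 3: locate the error. For a single error e at position i, S_ℓ = v_i·e·α_i^ℓ, so α_err = S_1/S_0.
  S_0^{−1} = 2^{−1} = 6 (mod 11), so α_err = 3·6 = 18 ≡ 7 = α_2. Error position i = 2.
  Consistency check: S_2/S_1 = 10·4 = 40 ≡ 7 = α_err ✓ (single-error assumption holds).
Step 4: error magnitude e = S_0/v_2 = S_0·∏_{j≠2}(α_2 − α_j) = 2·9 = 18 ≡ 7 (mod 11).
Step 5: correct position 2: c_2 = r_2 − e = 2 − 7 ≡ 6 (mod 11). Hence c = [3, 6, 5, 4, 10].
  Check: interpolating c through the α_i gives m(x) = 2 + 10·x (degree < 2) with m(α_i) = c_i for every i, so c is indeed a codeword.


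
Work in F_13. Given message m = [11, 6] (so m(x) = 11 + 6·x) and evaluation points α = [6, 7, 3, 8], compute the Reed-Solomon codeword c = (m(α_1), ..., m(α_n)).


c = [8, 1, 3, 7]

Message polynomial: m(x) = 11 + 6·x (mod 13).
For each evaluation point α_i, compute m(α_i) mod 13:
  α_1 = 6: Horner steps 6 → 8, so m(6) = 8.
  α_2 = 7: Horner steps 6 → 1, so m(7) = 1.
  α_3 = 3: Horner steps 6 → 3, so m(3) = 3.
  α_4 = 8: Horner steps 6 → 7, so m(8) = 7.
Codeword c = [8, 1, 3, 7] ∈ F_13^4.


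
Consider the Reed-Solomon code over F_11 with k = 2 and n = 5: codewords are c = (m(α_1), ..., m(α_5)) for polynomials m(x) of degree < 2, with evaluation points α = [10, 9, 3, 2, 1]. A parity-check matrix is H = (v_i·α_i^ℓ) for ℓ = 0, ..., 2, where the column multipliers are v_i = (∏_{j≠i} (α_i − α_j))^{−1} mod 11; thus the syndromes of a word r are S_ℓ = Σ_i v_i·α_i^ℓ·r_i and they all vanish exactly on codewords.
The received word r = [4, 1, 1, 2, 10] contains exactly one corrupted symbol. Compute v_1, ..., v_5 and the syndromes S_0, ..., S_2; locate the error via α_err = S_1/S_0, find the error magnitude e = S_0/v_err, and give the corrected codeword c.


S = (1, 3, 9), error at position 3, error magnitude e = 7, c = [4, 1, 5, 2, 10].

Step 1: column multipliers v_i = (∏_{j≠i}(α_i − α_j))^{−1} mod 11.
  i = 1 (α = 10): (10−9)(10−3)(10−2)(10−1) = 1·7·8·9 = 504 ≡ 9, so v_1 = 9^{−1} = 5 (mod 11).
  i = 2 (α = 9): (9−10)(9−3)(9−2)(9−1) = (−1)·6·7·8 = −336 ≡ 5, so v_2 = 5^{−1} = 9 (mod 11).
  i = 3 (α = 3): (3−10)(3−9)(3−2)(3−1) = (−7)·(−6)·1·2 = 84 ≡ 7, so v_3 = 7^{−1} = 8 (mod 11).
  i = 4 (α = 2): (2−10)(2−9)(2−3)(2−1) = (−8)·(−7)·(−1)·1 = −56 ≡ 10, so v_4 = 10^{−1} = 10 (mod 11).
  i = 5 (α = 1): (1−10)(1−9)(1−3)(1−2) = (−9)·(−8)·(−2)·(−1) = 144 ≡ 1, so v_5 = 1^{−1} = 1 (mod 11).
  v = [5, 9, 8, 10, 1].
Step 2: syndromes of r = [4, 1, 1, 2, 10] (all sums mod 11).
  S_0 = Σ v_i r_i = 5·4 + 9·1 + 8·1 + 10·2 + 1·10 = 67 ≡ 1.
  S_1 = Σ v_i α_i r_i = 5·10·4 + 9·9·1 + 8·3·1 + 10·2·2 + 1·1·10 = 355 ≡ 3.
  α_i^2 mod 11 = [1, 4, 9, 4, 1].
  S_2 = Σ v_i α_i^2 r_i = 5·1·4 + 9·4·1 + 8·9·1 + 10·4·2 + 1·1·10 = 218 ≡ 9.
  S = (1, 3, 9) ≠ 0, so r is not a codeword (an error is present).
Step 3: locate the error. For a single error e at position i, S_ℓ = v_i·e·α_i^ℓ, so α_err = S_1/S_0.
  S_0^{−1} = 1^{−1} = 1 (mod 11), so α_err = 3·1 = 3 ≡ 3 = α_3. Error position i = 3.
  Consistency check: S_2/S_1 = 9·4 = 36 ≡ 3 = α_err ✓ (single-error assumption holds).
Step 4: error magnitude e = S_0/v_3 = S_0·∏_{j≠3}(α_3 − α_j) = 1·7 = 7 ≡ 7 (mod 11).
Step 5: correct position 3: c_3 = r_3 − e = 1 − 7 ≡ 5 (mod 11). Hence c = [4, 1, 5, 2, 10].
  Check: interpolating c through the α_i gives m(x) = 7 + 3·x (degree < 2) with m(α_i) = c_i for every i, so c is indeed a codeword.


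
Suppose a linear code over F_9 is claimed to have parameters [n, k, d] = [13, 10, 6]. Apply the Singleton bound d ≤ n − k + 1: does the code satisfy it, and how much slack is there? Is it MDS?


Singleton RHS = n − k + 1 = 4, slack = -2, bound violated (no such code; not MDS).

Singleton bound: d ≤ n − k + 1.
Here n = 13, k = 10, so n − k + 1 = 4.
Given d = 6, check d ≤ 4: NO.
Slack = (n − k + 1) − d = -2.
The slack is negative: d = 6 exceeds n − k + 1 = 4 by 2, so the Singleton bound is violated and no linear [13, 10, 6]_9 code can exist. In particular it is not MDS (MDS requires d = n − k + 1 exactly).
Description: the claimed parameters are [13, 10, 6]_9; such a code would be impossible (violates the Singleton bound).


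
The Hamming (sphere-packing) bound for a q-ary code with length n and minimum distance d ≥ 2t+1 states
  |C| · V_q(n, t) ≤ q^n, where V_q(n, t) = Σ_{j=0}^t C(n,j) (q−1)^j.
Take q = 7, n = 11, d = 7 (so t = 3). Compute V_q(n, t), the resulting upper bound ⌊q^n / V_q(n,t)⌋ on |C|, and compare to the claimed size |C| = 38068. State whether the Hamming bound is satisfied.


V_q(n, t) = 37687, q^n = 1977326743, Hamming bound = 52467, |C| = 38068 ≤ bound (satisfied).

Step 1: Compute V_q(n, t) = Σ_{j=0}^3 C(n, j) (q−1)^j.
  j = 0: C(11,0)·(6)^0 = 1·1 = 1.
  j = 1: C(11,1)·(6)^1 = 11·6 = 66.
  j = 2: C(11,2)·(6)^2 = 55·36 = 1980.
  j = 3: C(11,3)·(6)^3 = 165·216 = 35640.
  V_q(n, t) = 1 + 66 + 1980 + 35640 = 37687.
Step 2: q^n = 7^11 = 1977326743.
Step 3: Hamming bound ⌊q^n / V_q(n,t)⌋ = ⌊1977326743/37687⌋ = 52467.
Step 4: Compare |C| = 38068 to 52467: satisfied.
The claimed |C| lies below the Hamming bound.


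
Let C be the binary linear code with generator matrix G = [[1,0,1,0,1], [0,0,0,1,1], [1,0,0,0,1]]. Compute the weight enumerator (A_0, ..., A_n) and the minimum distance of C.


Weight distribution: A_0 = 1, A_1 = 1, A_2 = 3, A_3 = 3. Minimum distance d = 1.

Enumerate all 2^3 = 8 messages m ∈ F_2^3.
For each, compute codeword c = mG in F_2^5, then tally its weight.
  m = 000 → c = 00000, weight = 0.
  m = 100 → c = 10101, weight = 3.
  m = 010 → c = 00011, weight = 2.
  m = 110 → c = 10110, weight = 3.
  m = 001 → c = 10001, weight = 2.
  m = 101 → c = 00100, weight = 1.
  m = 011 → c = 10010, weight = 2.
  m = 111 → c = 00111, weight = 3.
Tally weights:
  weight 0: 1 codewords.
  weight 1: 1 codewords.
  weight 2: 3 codewords.
  weight 3: 3 codewords.
Minimum distance d = smallest w > 0 with A_w > 0 = 1.
Sanity: Σ A_w = 8 = 2^3 = 8 ✓.


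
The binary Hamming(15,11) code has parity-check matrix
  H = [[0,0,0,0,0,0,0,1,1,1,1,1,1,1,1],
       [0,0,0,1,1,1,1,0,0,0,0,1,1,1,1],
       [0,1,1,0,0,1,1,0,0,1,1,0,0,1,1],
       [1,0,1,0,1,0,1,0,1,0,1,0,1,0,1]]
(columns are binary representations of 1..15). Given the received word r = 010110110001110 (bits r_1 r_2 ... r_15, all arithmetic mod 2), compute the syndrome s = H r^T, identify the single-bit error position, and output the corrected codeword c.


s = (0, 0, 1, 1)^T, error position = 3, corrected codeword c = 011110110001110

Compute s = H r^T mod 2 one row at a time:
  s_1 = 1 + 0 + 0 + 0 + 1 + 1 + 1 + 0 = 4 ≡ 0 (mod 2).
  s_2 = 1 + 1 + 0 + 1 + 1 + 1 + 1 + 0 = 6 ≡ 0 (mod 2).
  s_3 = 1 + 0 + 0 + 1 + 0 + 0 + 1 + 0 = 3 ≡ 1 (mod 2).
  s_4 = 0 + 0 + 1 + 1 + 0 + 0 + 1 + 0 = 3 ≡ 1 (mod 2).
s = (0, 0, 1, 1)^T — this equals column 3 of H (binary 0011), so error is at position 3.
Correct: flip bit 3 of r = 010110110001110 to get c = 011110110001110.


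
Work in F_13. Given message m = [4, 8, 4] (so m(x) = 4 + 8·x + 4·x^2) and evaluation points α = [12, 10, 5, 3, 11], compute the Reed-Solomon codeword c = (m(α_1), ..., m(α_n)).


c = [0, 3, 1, 12, 4]

Message polynomial: m(x) = 4 + 8·x + 4·x^2 (mod 13).
For each evaluation point α_i, compute m(α_i) mod 13:
  α_1 = 12: Horner steps 4 → 4 → 0, so m(12) = 0.
  α_2 = 10: Horner steps 4 → 9 → 3, so m(10) = 3.
  α_3 = 5: Horner steps 4 → 2 → 1, so m(5) = 1.
  α_4 = 3: Horner steps 4 → 7 → 12, so m(3) = 12.
  α_5 = 11: Horner steps 4 → 0 → 4, so m(11) = 4.
Codeword c = [0, 3, 1, 12, 4] ∈ F_13^5.


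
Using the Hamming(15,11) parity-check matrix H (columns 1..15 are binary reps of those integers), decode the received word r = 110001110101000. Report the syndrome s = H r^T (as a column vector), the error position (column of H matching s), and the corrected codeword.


s = (1, 1, 0, 0)^T, error position = 12, corrected codeword c = 110001110100000

Compute s = H r^T mod 2 one row at a time:
  s_1 = 1 + 0 + 1 + 0 + 1 + 0 + 0 + 0 = 3 ≡ 1 (mod 2).
  s_2 = 0 + 0 + 1 + 1 + 1 + 0 + 0 + 0 = 3 ≡ 1 (mod 2).
  s_3 = 1 + 0 + 1 + 1 + 1 + 0 + 0 + 0 = 4 ≡ 0 (mod 2).
  s_4 = 1 + 0 + 0 + 1 + 0 + 0 + 0 + 0 = 2 ≡ 0 (mod 2).
s = (1, 1, 0, 0)^T — this equals column 12 of H (binary 1100), so error is at position 12.
Correct: flip bit 12 of r = 110001110101000 to get c = 110001110100000.


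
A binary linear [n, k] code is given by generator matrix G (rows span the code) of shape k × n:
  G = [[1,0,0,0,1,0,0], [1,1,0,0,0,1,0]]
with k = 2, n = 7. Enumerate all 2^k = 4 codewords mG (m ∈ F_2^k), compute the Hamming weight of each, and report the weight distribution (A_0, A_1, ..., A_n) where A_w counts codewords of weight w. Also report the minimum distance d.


Weight distribution: A_0 = 1, A_2 = 1, A_3 = 2. Minimum distance d = 2.

Enumerate all 2^2 = 4 messages m ∈ F_2^2.
For each, compute codeword c = mG in F_2^7, then tally its weight.
  m = 00 → c = 0000000, weight = 0.
  m = 10 → c = 1000100, weight = 2.
  m = 01 → c = 1100010, weight = 3.
  m = 11 → c = 0100110, weight = 3.
Tally weights:
  weight 0: 1 codewords.
  weight 2: 1 codewords.
  weight 3: 2 codewords.
Minimum distance d = smallest w > 0 with A_w > 0 = 2.
Sanity: Σ A_w = 4 = 2^2 = 4 ✓.


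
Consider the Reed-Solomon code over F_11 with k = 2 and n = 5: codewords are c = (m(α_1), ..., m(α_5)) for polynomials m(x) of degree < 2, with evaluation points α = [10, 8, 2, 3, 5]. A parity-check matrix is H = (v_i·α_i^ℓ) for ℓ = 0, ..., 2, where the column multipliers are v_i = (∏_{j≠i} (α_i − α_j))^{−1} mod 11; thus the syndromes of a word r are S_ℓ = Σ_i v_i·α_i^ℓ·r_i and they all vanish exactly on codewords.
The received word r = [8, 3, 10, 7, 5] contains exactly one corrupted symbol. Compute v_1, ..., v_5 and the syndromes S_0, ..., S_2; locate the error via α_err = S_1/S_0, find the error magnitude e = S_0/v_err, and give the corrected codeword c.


S = (2, 10, 6), error at position 5, error magnitude e = 4, c = [8, 3, 10, 7, 1].

Step 1: column multipliers v_i = (∏_{j≠i}(α_i − α_j))^{−1} mod 11.
  i = 1 (α = 10): (10−8)(10−2)(10−3)(10−5) = 2·8·7·5 = 560 ≡ 10, so v_1 = 10^{−1} = 10 (mod 11).
  i = 2 (α = 8): (8−10)(8−2)(8−3)(8−5) = (−2)·6·5·3 = −180 ≡ 7, so v_2 = 7^{−1} = 8 (mod 11).
  i = 3 (α = 2): (2−10)(2−8)(2−3)(2−5) = (−8)·(−6)·(−1)·(−3) = 144 ≡ 1, so v_3 = 1^{−1} = 1 (mod 11).
  i = 4 (α = 3): (3−10)(3−8)(3−2)(3−5) = (−7)·(−5)·1·(−2) = −70 ≡ 7, so v_4 = 7^{−1} = 8 (mod 11).
  i = 5 (α = 5): (5−10)(5−8)(5−2)(5−3) = (−5)·(−3)·3·2 = 90 ≡ 2, so v_5 = 2^{−1} = 6 (mod 11).
  v = [10, 8, 1, 8, 6].
Step 2: syndromes of r = [8, 3, 10, 7, 5] (all sums mod 11).
  S_0 = Σ v_i r_i = 10·8 + 8·3 + 1·10 + 8·7 + 6·5 = 200 ≡ 2.
  S_1 = Σ v_i α_i r_i = 10·10·8 + 8·8·3 + 1·2·10 + 8·3·7 + 6·5·5 = 1330 ≡ 10.
  α_i^2 mod 11 = [1, 9, 4, 9, 3].
  S_2 = Σ v_i α_i^2 r_i = 10·1·8 + 8·9·3 + 1·4·10 + 8·9·7 + 6·3·5 = 930 ≡ 6.
  S = (2, 10, 6) ≠ 0, so r is not a codeword (an error is present).
Step 3: locate the error. For a single error e at position i, S_ℓ = v_i·e·α_i^ℓ, so α_err = S_1/S_0.
  S_0^{−1} = 2^{−1} = 6 (mod 11), so α_err = 10·6 = 60 ≡ 5 = α_5. Error position i = 5.
  Consistency check: S_2/S_1 = 6·10 = 60 ≡ 5 = α_err ✓ (single-error assumption holds).
Step 4: error magnitude e = S_0/v_5 = S_0·∏_{j≠5}(α_5 − α_j) = 2·2 = 4 ≡ 4 (mod 11).
Step 5: correct position 5: c_5 = r_5 − e = 5 − 4 ≡ 1 (mod 11). Hence c = [8, 3, 10, 7, 1].
  Check: interpolating c through the α_i gives m(x) = 5 + 8·x (degree < 2) with m(α_i) = c_i for every i, so c is indeed a codeword.


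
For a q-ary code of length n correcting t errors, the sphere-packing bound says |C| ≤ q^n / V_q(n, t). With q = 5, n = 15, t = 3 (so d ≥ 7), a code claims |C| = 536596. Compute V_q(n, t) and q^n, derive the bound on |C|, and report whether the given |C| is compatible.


V_q(n, t) = 30861, q^n = 30517578125, Hamming bound = 988871, |C| = 536596 ≤ bound (satisfied).

Step 1: Compute V_q(n, t) = Σ_{j=0}^3 C(n, j) (q−1)^j.
  j = 0: C(15,0)·(4)^0 = 1·1 = 1.
  j = 1: C(15,1)·(4)^1 = 15·4 = 60.
  j = 2: C(15,2)·(4)^2 = 105·16 = 1680.
  j = 3: C(15,3)·(4)^3 = 455·64 = 29120.
  V_q(n, t) = 1 + 60 + 1680 + 29120 = 30861.
Step 2: q^n = 5^15 = 30517578125.
Step 3: Hamming bound ⌊q^n / V_q(n,t)⌋ = ⌊30517578125/30861⌋ = 988871.
Step 4: Compare |C| = 536596 to 988871: satisfied.
The claimed |C| lies below the Hamming bound.


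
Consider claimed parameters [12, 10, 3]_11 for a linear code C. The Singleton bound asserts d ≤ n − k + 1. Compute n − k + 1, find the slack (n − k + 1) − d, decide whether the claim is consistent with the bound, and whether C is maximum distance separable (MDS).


Singleton RHS = n − k + 1 = 3, slack = 0, bound satisfied, MDS.

Singleton bound: d ≤ n − k + 1.
Here n = 12, k = 10, so n − k + 1 = 3.
Given d = 3, check d ≤ 3: YES.
Slack = (n − k + 1) − d = 0.
The code is MDS (slack = 0).
Description: the claimed parameters are [12, 10, 3]_11; such a code would be MDS (meets Singleton bound).


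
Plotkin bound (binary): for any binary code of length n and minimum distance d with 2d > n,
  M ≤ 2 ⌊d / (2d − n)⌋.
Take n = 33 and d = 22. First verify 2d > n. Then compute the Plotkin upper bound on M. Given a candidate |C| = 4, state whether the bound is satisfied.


Plotkin bound M ≤ 4; given |C| = 4 ≤ bound (satisfied).

Check applicability: 2d = 44, n = 33.
2d − n = 11 > 0, so Plotkin applies.
Compute d/(2d−n) = 22/11 ≈ 2.0000.
⌊d/(2d−n)⌋ = 2.
Plotkin bound: M ≤ 2·2 = 4.
Given |C| = 4, check: satisfied.
This |C| is at the Plotkin bound.


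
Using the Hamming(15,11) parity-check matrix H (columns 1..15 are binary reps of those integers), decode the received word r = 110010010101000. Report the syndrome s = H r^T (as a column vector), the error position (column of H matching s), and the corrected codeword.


s = (1, 0, 0, 0)^T, error position = 8, corrected codeword c = 110010000101000

Compute s = H r^T mod 2 one row at a time:
  s_1 = 1 + 0 + 1 + 0 + 1 + 0 + 0 + 0 = 3 ≡ 1 (mod 2).
  s_2 = 0 + 1 + 0 + 0 + 1 + 0 + 0 + 0 = 2 ≡ 0 (mod 2).
  s_3 = 1 + 0 + 0 + 0 + 1 + 0 + 0 + 0 = 2 ≡ 0 (mod 2).
  s_4 = 1 + 0 + 1 + 0 + 0 + 0 + 0 + 0 = 2 ≡ 0 (mod 2).
s = (1, 0, 0, 0)^T — this equals column 8 of H (binary 1000), so error is at position 8.
Correct: flip bit 8 of r = 110010010101000 to get c = 110010000101000.


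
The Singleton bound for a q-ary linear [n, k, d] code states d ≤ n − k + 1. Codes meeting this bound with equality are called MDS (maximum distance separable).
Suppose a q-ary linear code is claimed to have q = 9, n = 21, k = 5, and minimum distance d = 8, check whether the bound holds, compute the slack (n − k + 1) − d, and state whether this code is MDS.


Singleton RHS = n − k + 1 = 17, slack = 9, bound satisfied, not MDS.

Singleton bound: d ≤ n − k + 1.
Here n = 21, k = 5, so n − k + 1 = 17.
Given d = 8, check d ≤ 17: YES.
Slack = (n − k + 1) − d = 9.
The code is NOT MDS (slack = 9 > 0).
Description: the claimed parameters are [21, 5, 8]_9; such a code would be non-MDS.


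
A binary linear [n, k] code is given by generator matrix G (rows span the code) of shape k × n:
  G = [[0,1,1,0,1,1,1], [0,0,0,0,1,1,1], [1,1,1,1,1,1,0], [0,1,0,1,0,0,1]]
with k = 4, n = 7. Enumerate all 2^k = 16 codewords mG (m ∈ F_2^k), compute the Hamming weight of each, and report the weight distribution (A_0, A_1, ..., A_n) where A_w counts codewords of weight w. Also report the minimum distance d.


Weight distribution: A_0 = 1, A_2 = 3, A_3 = 4, A_4 = 3, A_5 = 4, A_6 = 1. Minimum distance d = 2.

Enumerate all 2^4 = 16 messages m ∈ F_2^4.
For each, compute codeword c = mG in F_2^7, then tally its weight.
  m = 0000 → c = 0000000, weight = 0.
  m = 1000 → c = 0110111, weight = 5.
  m = 0100 → c = 0000111, weight = 3.
  m = 1100 → c = 0110000, weight = 2.
  m = 0010 → c = 1111110, weight = 6.
  m = 1010 → c = 1001001, weight = 3.
  m = 0110 → c = 1111001, weight = 5.
  m = 1110 → c = 1001110, weight = 4.
  m = 0001 → c = 0101001, weight = 3.
  m = 1001 → c = 0011110, weight = 4.
  m = 0101 → c = 0101110, weight = 4.
  m = 1101 → c = 0011001, weight = 3.
  m = 0011 → c = 1010111, weight = 5.
  m = 1011 → c = 1100000, weight = 2.
  m = 0111 → c = 1010000, weight = 2.
  m = 1111 → c = 1100111, weight = 5.
Tally weights:
  weight 0: 1 codewords.
  weight 2: 3 codewords.
  weight 3: 4 codewords.
  weight 4: 3 codewords.
  weight 5: 4 codewords.
  weight 6: 1 codewords.
Minimum distance d = smallest w > 0 with A_w > 0 = 2.
Sanity: Σ A_w = 16 = 2^4 = 16 ✓.


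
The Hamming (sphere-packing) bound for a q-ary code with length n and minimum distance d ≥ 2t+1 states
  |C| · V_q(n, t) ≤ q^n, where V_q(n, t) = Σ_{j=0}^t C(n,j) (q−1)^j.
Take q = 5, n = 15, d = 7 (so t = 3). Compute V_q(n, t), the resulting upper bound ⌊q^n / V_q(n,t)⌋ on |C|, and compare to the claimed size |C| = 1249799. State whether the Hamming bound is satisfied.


V_q(n, t) = 30861, q^n = 30517578125, Hamming bound = 988871, |C| = 1249799 > bound (violated).

Step 1: Compute V_q(n, t) = Σ_{j=0}^3 C(n, j) (q−1)^j.
  j = 0: C(15,0)·(4)^0 = 1·1 = 1.
  j = 1: C(15,1)·(4)^1 = 15·4 = 60.
  j = 2: C(15,2)·(4)^2 = 105·16 = 1680.
  j = 3: C(15,3)·(4)^3 = 455·64 = 29120.
  V_q(n, t) = 1 + 60 + 1680 + 29120 = 30861.
Step 2: q^n = 5^15 = 30517578125.
Step 3: Hamming bound ⌊q^n / V_q(n,t)⌋ = ⌊30517578125/30861⌋ = 988871.
Step 4: Compare |C| = 1249799 to 988871: violated.
The claimed |C| lies above the Hamming bound, so no 5-ary code of length 15 with d ≥ 7 can have 1249799 codewords.


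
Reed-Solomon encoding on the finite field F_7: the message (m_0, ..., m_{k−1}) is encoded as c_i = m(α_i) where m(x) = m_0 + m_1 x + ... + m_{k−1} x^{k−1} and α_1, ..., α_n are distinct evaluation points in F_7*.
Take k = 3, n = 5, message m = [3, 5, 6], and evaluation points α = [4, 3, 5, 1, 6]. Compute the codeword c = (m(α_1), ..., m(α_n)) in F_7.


c = [0, 2, 3, 0, 4]

Message polynomial: m(x) = 3 + 5·x + 6·x^2 (mod 7).
For each evaluation point α_i, compute m(α_i) mod 7:
  α_1 = 4: Horner steps 6 → 1 → 0, so m(4) = 0.
  α_2 = 3: Horner steps 6 → 2 → 2, so m(3) = 2.
  α_3 = 5: Horner steps 6 → 0 → 3, so m(5) = 3.
  α_4 = 1: Horner steps 6 → 4 → 0, so m(1) = 0.
  α_5 = 6: Horner steps 6 → 6 → 4, so m(6) = 4.
Codeword c = [0, 2, 3, 0, 4] ∈ F_7^5.


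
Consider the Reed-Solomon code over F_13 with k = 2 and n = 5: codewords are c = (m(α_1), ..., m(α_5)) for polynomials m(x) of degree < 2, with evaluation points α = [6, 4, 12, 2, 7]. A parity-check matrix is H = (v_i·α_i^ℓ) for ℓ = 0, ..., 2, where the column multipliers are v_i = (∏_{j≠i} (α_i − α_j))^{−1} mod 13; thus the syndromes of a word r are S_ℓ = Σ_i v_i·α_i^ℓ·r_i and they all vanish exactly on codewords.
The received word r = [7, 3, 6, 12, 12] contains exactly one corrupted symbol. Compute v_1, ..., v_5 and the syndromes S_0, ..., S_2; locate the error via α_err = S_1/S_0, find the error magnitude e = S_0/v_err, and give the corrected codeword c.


S = (1, 7, 10), error at position 5, error magnitude e = 3, c = [7, 3, 6, 12, 9].

Step 1: column multipliers v_i = (∏_{j≠i}(α_i − α_j))^{−1} mod 13.
  i = 1 (α = 6): (6−4)(6−12)(6−2)(6−7) = 2·(−6)·4·(−1) = 48 ≡ 9, so v_1 = 9^{−1} = 3 (mod 13).
  i = 2 (α = 4): (4−6)(4−12)(4−2)(4−7) = (−2)·(−8)·2·(−3) = −96 ≡ 8, so v_2 = 8^{−1} = 5 (mod 13).
  i = 3 (α = 12): (12−6)(12−4)(12−2)(12−7) = 6·8·10·5 = 2400 ≡ 8, so v_3 = 8^{−1} = 5 (mod 13).
  i = 4 (α = 2): (2−6)(2−4)(2−12)(2−7) = (−4)·(−2)·(−10)·(−5) = 400 ≡ 10, so v_4 = 10^{−1} = 4 (mod 13).
  i = 5 (α = 7): (7−6)(7−4)(7−12)(7−2) = 1·3·(−5)·5 = −75 ≡ 3, so v_5 = 3^{−1} = 9 (mod 13).
  v = [3, 5, 5, 4, 9].
Step 2: syndromes of r = [7, 3, 6, 12, 12] (all sums mod 13).
  S_0 = Σ v_i r_i = 3·7 + 5·3 + 5·6 + 4·12 + 9·12 = 222 ≡ 1.
  S_1 = Σ v_i α_i r_i = 3·6·7 + 5·4·3 + 5·12·6 + 4·2·12 + 9·7·12 = 1398 ≡ 7.
  α_i^2 mod 13 = [10, 3, 1, 4, 10].
  S_2 = Σ v_i α_i^2 r_i = 3·10·7 + 5·3·3 + 5·1·6 + 4·4·12 + 9·10·12 = 1557 ≡ 10.
  S = (1, 7, 10) ≠ 0, so r is not a codeword (an error is present).
Step 3: locate the error. For a single error e at position i, S_ℓ = v_i·e·α_i^ℓ, so α_err = S_1/S_0.
  S_0^{−1} = 1^{−1} = 1 (mod 13), so α_err = 7·1 = 7 ≡ 7 = α_5. Error position i = 5.
  Consistency check: S_2/S_1 = 10·2 = 20 ≡ 7 = α_err ✓ (single-error assumption holds).
Step 4: error magnitude e = S_0/v_5 = S_0·∏_{j≠5}(α_5 − α_j) = 1·3 = 3 ≡ 3 (mod 13).
Step 5: correct position 5: c_5 = r_5 − e = 12 − 3 ≡ 9 (mod 13). Hence c = [7, 3, 6, 12, 9].
  Check: interpolating c through the α_i gives m(x) = 8 + 2·x (degree < 2) with m(α_i) = c_i for every i, so c is indeed a codeword.


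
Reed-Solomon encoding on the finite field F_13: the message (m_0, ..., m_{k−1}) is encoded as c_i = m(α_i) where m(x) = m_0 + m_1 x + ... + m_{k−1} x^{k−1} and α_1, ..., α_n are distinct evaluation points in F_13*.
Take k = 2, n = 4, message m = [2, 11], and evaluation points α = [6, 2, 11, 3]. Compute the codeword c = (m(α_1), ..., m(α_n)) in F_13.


c = [3, 11, 6, 9]

Message polynomial: m(x) = 2 + 11·x (mod 13).
For each evaluation point α_i, compute m(α_i) mod 13:
  α_1 = 6: Horner steps 11 → 3, so m(6) = 3.
  α_2 = 2: Horner steps 11 → 11, so m(2) = 11.
  α_3 = 11: Horner steps 11 → 6, so m(11) = 6.
  α_4 = 3: Horner steps 11 → 9, so m(3) = 9.
Codeword c = [3, 11, 6, 9] ∈ F_13^4.


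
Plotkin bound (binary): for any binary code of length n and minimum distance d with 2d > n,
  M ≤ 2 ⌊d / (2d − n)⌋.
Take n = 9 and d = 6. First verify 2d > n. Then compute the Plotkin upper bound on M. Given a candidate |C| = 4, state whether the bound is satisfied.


Plotkin bound M ≤ 4; given |C| = 4 ≤ bound (satisfied).

Check applicability: 2d = 12, n = 9.
2d − n = 3 > 0, so Plotkin applies.
Compute d/(2d−n) = 6/3 ≈ 2.0000.
⌊d/(2d−n)⌋ = 2.
Plotkin bound: M ≤ 2·2 = 4.
Given |C| = 4, check: satisfied.
This |C| is at the Plotkin bound.


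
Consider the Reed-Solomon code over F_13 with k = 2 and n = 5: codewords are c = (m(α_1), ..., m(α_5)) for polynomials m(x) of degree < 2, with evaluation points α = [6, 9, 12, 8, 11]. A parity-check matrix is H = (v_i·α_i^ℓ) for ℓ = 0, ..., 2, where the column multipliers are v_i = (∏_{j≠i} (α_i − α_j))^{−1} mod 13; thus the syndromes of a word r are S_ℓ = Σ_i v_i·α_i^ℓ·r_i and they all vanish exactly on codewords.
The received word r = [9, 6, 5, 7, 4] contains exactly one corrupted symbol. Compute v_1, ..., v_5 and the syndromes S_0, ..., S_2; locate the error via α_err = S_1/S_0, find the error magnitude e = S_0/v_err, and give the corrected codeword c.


S = (4, 9, 4), error at position 3, error magnitude e = 2, c = [9, 6, 3, 7, 4].

Step 1: column multipliers v_i = (∏_{j≠i}(α_i − α_j))^{−1} mod 13.
  i = 1 (α = 6): (6−9)(6−12)(6−8)(6−11) = (−3)·(−6)·(−2)·(−5) = 180 ≡ 11, so v_1 = 11^{−1} = 6 (mod 13).
  i = 2 (α = 9): (9−6)(9−12)(9−8)(9−11) = 3·(−3)·1·(−2) = 18 ≡ 5, so v_2 = 5^{−1} = 8 (mod 13).
  i = 3 (α = 12): (12−6)(12−9)(12−8)(12−11) = 6·3·4·1 = 72 ≡ 7, so v_3 = 7^{−1} = 2 (mod 13).
  i = 4 (α = 8): (8−6)(8−9)(8−12)(8−11) = 2·(−1)·(−4)·(−3) = −24 ≡ 2, so v_4 = 2^{−1} = 7 (mod 13).
  i = 5 (α = 11): (11−6)(11−9)(11−12)(11−8) = 5·2·(−1)·3 = −30 ≡ 9, so v_5 = 9^{−1} = 3 (mod 13).
  v = [6, 8, 2, 7, 3].
Step 2: syndromes of r = [9, 6, 5, 7, 4] (all sums mod 13).
  S_0 = Σ v_i r_i = 6·9 + 8·6 + 2·5 + 7·7 + 3·4 = 173 ≡ 4.
  S_1 = Σ v_i α_i r_i = 6·6·9 + 8·9·6 + 2·12·5 + 7·8·7 + 3·11·4 = 1400 ≡ 9.
  α_i^2 mod 13 = [10, 3, 1, 12, 4].
  S_2 = Σ v_i α_i^2 r_i = 6·10·9 + 8·3·6 + 2·1·5 + 7·12·7 + 3·4·4 = 1330 ≡ 4.
  S = (4, 9, 4) ≠ 0, so r is not a codeword (an error is present).
Step 3: locate the error. For a single error e at position i, S_ℓ = v_i·e·α_i^ℓ, so α_err = S_1/S_0.
  S_0^{−1} = 4^{−1} = 10 (mod 13), so α_err = 9·10 = 90 ≡ 12 = α_3. Error position i = 3.
  Consistency check: S_2/S_1 = 4·3 = 12 ≡ 12 = α_err ✓ (single-error assumption holds).
Step 4: error magnitude e = S_0/v_3 = S_0·∏_{j≠3}(α_3 − α_j) = 4·7 = 28 ≡ 2 (mod 13).
Step 5: correct position 3: c_3 = r_3 − e = 5 − 2 ≡ 3 (mod 13). Hence c = [9, 6, 3, 7, 4].
  Check: interpolating c through the α_i gives m(x) = 2 + 12·x (degree < 2) with m(α_i) = c_i for every i, so c is indeed a codeword.
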